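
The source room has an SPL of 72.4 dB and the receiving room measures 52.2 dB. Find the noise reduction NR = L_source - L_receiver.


NR = L_source - L_receiver (difference between source and receiving room levels)
NR = 72.4 - 52.2 = 20.2 dB


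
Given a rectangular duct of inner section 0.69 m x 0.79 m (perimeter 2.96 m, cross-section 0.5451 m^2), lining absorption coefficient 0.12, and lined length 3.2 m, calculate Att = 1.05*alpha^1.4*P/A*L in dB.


alpha^1.4 = 0.12^1.4 = 0.0513871
Attenuation rate = 1.05 * alpha^1.4 * P / A
= 1.05 * 0.0513871 * 2.96 / 0.5451 = 0.292994 dB/m
Total Att = 0.292994 * 3.2 = 0.93758 dB


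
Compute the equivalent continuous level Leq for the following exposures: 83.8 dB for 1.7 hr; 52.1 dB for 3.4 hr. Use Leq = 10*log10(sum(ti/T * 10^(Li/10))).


T_total = 1.7 + 3.4 = 5.1 hr
(1.7/5.1) * 10^(83.8/10) = 7.99611e+07
(3.4/5.1) * 10^(52.1/10) = 108121
Sum = 7.99611e+07 + 108121 = 8.00692e+07
Leq = 10*log10(8.00692e+07) = 79.035 dB


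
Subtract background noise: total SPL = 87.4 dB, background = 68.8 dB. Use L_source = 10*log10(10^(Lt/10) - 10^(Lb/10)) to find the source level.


10^(87.4/10) = 5.49541e+08
10^(68.8/10) = 7.58578e+06
Difference = 5.49541e+08 - 7.58578e+06 = 5.41955e+08
L_source = 10*log10(5.41955e+08) = 87.34 dB


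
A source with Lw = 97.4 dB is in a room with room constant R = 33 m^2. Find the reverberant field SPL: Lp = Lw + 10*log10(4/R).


4/R = 4/33 = 0.121212
Lp = 97.4 + 10*log10(0.121212) = 88.235 dB


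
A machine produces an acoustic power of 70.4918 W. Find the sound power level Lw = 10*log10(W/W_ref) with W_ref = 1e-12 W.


W / W_ref = 70.4918 / 1e-12 = 7.04918e+13
Lw = 10 * log10(7.04918e+13) = 138.48 dB


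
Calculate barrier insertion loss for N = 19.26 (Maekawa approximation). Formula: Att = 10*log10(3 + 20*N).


3 + 20*N = 3 + 20*19.26 = 388.2
Att = 10*log10(388.2) = 25.891 dB


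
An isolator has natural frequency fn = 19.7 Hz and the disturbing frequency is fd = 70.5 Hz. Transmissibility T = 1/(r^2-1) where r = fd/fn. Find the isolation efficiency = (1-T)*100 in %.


r = 70.5 / 19.7 = 3.57868
r^2 - 1 = 3.57868^2 - 1 = 11.807
T = 1/11.807 = 0.0846955
Efficiency = (1 - 0.0846955)*100 = 91.53 %


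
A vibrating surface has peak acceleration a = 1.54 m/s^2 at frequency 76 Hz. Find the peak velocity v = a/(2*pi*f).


omega = 2*pi*f = 2*pi*76 = 477.522 rad/s
v = a / omega = 1.54 / 477.522 = 0.003225 m/s


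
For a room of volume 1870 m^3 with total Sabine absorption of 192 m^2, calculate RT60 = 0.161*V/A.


RT60 = 0.161 * 1870 / 192 = 1.5681 s


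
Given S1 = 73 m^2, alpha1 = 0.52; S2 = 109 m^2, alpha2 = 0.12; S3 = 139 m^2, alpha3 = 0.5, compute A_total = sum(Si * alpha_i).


73 * 0.52 = 37.96
109 * 0.12 = 13.08
139 * 0.5 = 69.5
A_total = 37.96 + 13.08 + 69.5 = 120.54 m^2


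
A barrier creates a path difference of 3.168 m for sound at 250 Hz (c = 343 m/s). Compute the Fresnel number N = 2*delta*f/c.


N = 2*delta*f/c = 2*delta/lambda, where lambda = c/f
lambda = 343 / 250 = 1.372 m
N = 2 * 3.168 / 1.372 = 4.6181


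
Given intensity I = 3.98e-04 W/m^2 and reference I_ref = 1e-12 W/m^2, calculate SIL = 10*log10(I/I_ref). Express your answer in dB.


I / I_ref = 3.98e-04 / 1e-12 = 3.98e+08
SIL = 10 * log10(3.98e+08) = 85.999 dB


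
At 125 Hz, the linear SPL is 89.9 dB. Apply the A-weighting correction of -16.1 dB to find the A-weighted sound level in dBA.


A-weighting table: 125 Hz -> -16.1 dB correction
SPL_A = SPL + correction = 89.9 + (-16.1) = 73.8 dBA


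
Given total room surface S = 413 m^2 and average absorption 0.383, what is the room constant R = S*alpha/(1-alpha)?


R = 413 * 0.383 / (1 - 0.383) = 256.37 m^2


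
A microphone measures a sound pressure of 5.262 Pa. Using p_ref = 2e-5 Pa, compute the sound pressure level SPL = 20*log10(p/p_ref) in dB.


p / p_ref = 5.262 / 2e-5 = 263100
SPL = 20 * log10(263100) = 108.4 dB


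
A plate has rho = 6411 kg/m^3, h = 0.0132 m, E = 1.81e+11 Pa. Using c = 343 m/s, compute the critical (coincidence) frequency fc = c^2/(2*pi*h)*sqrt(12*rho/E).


12*rho/E = 12*6411/1.81e+11 = 4.25039e-07
sqrt(12*rho/E) = sqrt(4.25039e-07) = 0.00065195
c^2/(2*pi*h) = 343^2/(2*pi*0.0132) = 1.41852e+06
fc = 1.41852e+06 * 0.00065195 = 924.8 Hz


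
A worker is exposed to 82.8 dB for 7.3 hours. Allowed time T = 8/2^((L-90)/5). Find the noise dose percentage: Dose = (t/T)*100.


T_allowed = 8 / 2^((82.8 - 90)/5) = 21.7057 hr
Dose = 7.3 / 21.7057 * 100 = 33.632 %


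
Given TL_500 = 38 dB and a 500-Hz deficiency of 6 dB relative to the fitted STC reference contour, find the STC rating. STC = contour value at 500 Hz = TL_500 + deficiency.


By ASTM E413, STC = value of the fitted reference contour at 500 Hz.
Contour value at 500 Hz = TL_500 + deficiency = 38 + 6 = 44
STC = 44


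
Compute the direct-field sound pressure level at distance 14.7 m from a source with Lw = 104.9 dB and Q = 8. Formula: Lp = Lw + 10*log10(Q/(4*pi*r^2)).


4*pi*r^2 = 4*pi*14.7^2 = 2715.47 m^2
Q / (4*pi*r^2) = 8 / 2715.47 = 0.00294608
Lp = 104.9 + 10*log10(0.00294608) = 79.592 dB


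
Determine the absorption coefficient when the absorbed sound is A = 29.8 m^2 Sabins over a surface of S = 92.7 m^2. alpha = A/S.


Absorption coefficient = absorbed power / incident power
alpha = A / S = 29.8 / 92.7 = 0.32147


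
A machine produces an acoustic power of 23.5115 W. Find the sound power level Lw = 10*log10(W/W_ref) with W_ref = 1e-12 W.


W / W_ref = 23.5115 / 1e-12 = 2.35115e+13
Lw = 10 * log10(2.35115e+13) = 133.71 dB


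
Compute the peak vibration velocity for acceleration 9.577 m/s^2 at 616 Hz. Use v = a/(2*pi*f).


omega = 2*pi*f = 2*pi*616 = 3870.44 rad/s
v = a / omega = 9.577 / 3870.44 = 0.0024744 m/s


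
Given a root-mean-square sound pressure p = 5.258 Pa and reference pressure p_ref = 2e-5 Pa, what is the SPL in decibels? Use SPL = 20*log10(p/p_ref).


p / p_ref = 5.258 / 2e-5 = 262900
SPL = 20 * log10(262900) = 108.4 dB


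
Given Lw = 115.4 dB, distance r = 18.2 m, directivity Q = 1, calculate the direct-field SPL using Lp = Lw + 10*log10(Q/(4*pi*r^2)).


4*pi*r^2 = 4*pi*18.2^2 = 4162.48 m^2
Q / (4*pi*r^2) = 1 / 4162.48 = 0.000240241
Lp = 115.4 + 10*log10(0.000240241) = 79.206 dB


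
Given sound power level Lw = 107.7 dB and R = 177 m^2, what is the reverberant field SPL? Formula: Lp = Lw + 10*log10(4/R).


4/R = 4/177 = 0.0225989
Lp = 107.7 + 10*log10(0.0225989) = 91.241 dB


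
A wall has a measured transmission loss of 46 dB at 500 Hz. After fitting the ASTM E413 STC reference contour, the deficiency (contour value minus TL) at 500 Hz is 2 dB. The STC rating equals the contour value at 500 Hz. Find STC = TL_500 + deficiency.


By ASTM E413, STC = value of the fitted reference contour at 500 Hz.
Contour value at 500 Hz = TL_500 + deficiency = 46 + 2 = 48
STC = 48


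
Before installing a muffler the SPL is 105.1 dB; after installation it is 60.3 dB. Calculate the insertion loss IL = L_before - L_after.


Insertion loss = SPL without muffler - SPL with muffler
IL = 105.1 - 60.3 = 44.8 dB


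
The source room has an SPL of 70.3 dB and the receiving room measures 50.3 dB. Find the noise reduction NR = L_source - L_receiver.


NR = L_source - L_receiver (difference between source and receiving room levels)
NR = 70.3 - 50.3 = 20 dB


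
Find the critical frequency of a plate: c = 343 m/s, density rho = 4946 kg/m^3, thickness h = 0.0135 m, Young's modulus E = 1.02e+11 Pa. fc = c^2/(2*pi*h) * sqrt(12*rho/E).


12*rho/E = 12*4946/1.02e+11 = 5.81882e-07
sqrt(12*rho/E) = sqrt(5.81882e-07) = 0.000762812
c^2/(2*pi*h) = 343^2/(2*pi*0.0135) = 1.38699e+06
fc = 1.38699e+06 * 0.000762812 = 1058 Hz


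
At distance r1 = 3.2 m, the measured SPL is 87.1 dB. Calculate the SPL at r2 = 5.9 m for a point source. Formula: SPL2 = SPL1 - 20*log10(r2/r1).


r2/r1 = 5.9/3.2 = 1.84375
Correction = 20*log10(1.84375) = 5.31404 dB
SPL2 = 87.1 - 5.31404 = 81.786 dB


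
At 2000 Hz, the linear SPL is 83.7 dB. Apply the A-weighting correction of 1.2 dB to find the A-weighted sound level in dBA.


A-weighting table: 2000 Hz -> 1.2 dB correction
SPL_A = SPL + correction = 83.7 + (1.2) = 84.9 dBA


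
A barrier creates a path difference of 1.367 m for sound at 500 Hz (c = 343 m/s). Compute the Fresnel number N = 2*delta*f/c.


N = 2*delta*f/c = 2*delta/lambda, where lambda = c/f
lambda = 343 / 500 = 0.686 m
N = 2 * 1.367 / 0.686 = 3.9854


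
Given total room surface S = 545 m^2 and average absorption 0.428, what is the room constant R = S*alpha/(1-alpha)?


R = 545 * 0.428 / (1 - 0.428) = 407.8 m^2


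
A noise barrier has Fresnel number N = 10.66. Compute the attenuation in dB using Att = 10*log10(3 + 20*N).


3 + 20*N = 3 + 20*10.66 = 216.2
Att = 10*log10(216.2) = 23.349 dB


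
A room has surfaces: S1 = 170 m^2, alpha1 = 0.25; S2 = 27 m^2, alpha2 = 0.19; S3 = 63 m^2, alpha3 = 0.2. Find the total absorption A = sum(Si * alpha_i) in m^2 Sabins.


170 * 0.25 = 42.5
27 * 0.19 = 5.13
63 * 0.2 = 12.6
A_total = 42.5 + 5.13 + 12.6 = 60.23 m^2


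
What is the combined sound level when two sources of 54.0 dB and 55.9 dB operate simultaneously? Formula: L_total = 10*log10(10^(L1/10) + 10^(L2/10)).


10^(54.0/10) = 251189
10^(55.9/10) = 389045
Sum = 251189 + 389045 = 640234
L_total = 10*log10(640234) = 58.063 dB


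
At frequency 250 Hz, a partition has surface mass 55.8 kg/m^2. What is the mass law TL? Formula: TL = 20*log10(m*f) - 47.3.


m * f = 55.8 * 250 = 13950
20*log10(13950) = 82.8915 dB
TL = 82.8915 - 47.3 = 35.591 dB


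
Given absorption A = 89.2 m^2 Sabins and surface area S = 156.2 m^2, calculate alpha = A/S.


Absorption coefficient = absorbed power / incident power
alpha = A / S = 89.2 / 156.2 = 0.57106


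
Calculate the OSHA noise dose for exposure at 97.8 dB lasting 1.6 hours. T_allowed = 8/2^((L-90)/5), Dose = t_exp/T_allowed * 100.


T_allowed = 8 / 2^((97.8 - 90)/5) = 2.71321 hr
Dose = 1.6 / 2.71321 * 100 = 58.971 %


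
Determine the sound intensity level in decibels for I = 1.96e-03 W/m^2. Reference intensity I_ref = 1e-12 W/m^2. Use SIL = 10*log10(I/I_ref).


I / I_ref = 1.96e-03 / 1e-12 = 1.96e+09
SIL = 10 * log10(1.96e+09) = 92.923 dB


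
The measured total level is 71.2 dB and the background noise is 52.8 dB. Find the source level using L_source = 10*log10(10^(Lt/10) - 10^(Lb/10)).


10^(71.2/10) = 1.31826e+07
10^(52.8/10) = 190546
Difference = 1.31826e+07 - 190546 = 1.29921e+07
L_source = 10*log10(1.29921e+07) = 71.137 dB


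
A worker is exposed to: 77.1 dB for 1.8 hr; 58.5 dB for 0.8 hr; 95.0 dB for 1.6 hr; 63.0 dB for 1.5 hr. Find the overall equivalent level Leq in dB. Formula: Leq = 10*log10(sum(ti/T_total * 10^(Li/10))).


T_total = 1.8 + 0.8 + 1.6 + 1.5 = 5.7 hr
(1.8/5.7) * 10^(77.1/10) = 1.61956e+07
(0.8/5.7) * 10^(58.5/10) = 99360.8
(1.6/5.7) * 10^(95.0/10) = 8.87657e+08
(1.5/5.7) * 10^(63.0/10) = 525069
Sum = 1.61956e+07 + 99360.8 + 8.87657e+08 + 525069 = 9.04477e+08
Leq = 10*log10(9.04477e+08) = 89.564 dB


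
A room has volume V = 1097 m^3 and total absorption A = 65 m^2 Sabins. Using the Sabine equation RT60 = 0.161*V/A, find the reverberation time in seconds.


RT60 = 0.161 * 1097 / 65 = 2.7172 s


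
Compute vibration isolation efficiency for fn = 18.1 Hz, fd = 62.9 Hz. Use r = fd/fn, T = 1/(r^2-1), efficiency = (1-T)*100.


r = 62.9 / 18.1 = 3.47514
r^2 - 1 = 3.47514^2 - 1 = 11.0766
T = 1/11.0766 = 0.0902804
Efficiency = (1 - 0.0902804)*100 = 90.972 %


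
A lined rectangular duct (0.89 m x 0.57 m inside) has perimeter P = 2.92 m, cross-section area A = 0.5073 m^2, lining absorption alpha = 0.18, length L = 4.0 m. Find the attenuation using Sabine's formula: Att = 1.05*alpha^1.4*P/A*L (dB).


alpha^1.4 = 0.18^1.4 = 0.0906529
Attenuation rate = 1.05 * alpha^1.4 * P / A
= 1.05 * 0.0906529 * 2.92 / 0.5073 = 0.547884 dB/m
Total Att = 0.547884 * 4.0 = 2.1915 dB


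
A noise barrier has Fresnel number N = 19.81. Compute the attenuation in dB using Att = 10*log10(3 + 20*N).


3 + 20*N = 3 + 20*19.81 = 399.2
Att = 10*log10(399.2) = 26.012 dB


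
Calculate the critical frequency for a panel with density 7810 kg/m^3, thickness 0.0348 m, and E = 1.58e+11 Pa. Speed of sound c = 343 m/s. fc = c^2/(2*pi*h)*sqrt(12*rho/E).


12*rho/E = 12*7810/1.58e+11 = 5.93165e-07
sqrt(12*rho/E) = sqrt(5.93165e-07) = 0.000770172
c^2/(2*pi*h) = 343^2/(2*pi*0.0348) = 538058
fc = 538058 * 0.000770172 = 414.4 Hz


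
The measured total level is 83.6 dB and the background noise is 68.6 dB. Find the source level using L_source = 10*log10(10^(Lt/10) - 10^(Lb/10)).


10^(83.6/10) = 2.29087e+08
10^(68.6/10) = 7.24436e+06
Difference = 2.29087e+08 - 7.24436e+06 = 2.21843e+08
L_source = 10*log10(2.21843e+08) = 83.46 dB


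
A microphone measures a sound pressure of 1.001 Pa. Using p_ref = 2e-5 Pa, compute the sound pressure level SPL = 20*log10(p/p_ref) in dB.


p / p_ref = 1.001 / 2e-5 = 50050
SPL = 20 * log10(50050) = 93.988 dB


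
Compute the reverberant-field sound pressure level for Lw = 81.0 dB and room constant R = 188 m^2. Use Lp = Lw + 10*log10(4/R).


4/R = 4/188 = 0.0212766
Lp = 81.0 + 10*log10(0.0212766) = 64.279 dB


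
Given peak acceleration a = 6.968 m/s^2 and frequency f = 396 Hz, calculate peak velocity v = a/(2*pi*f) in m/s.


omega = 2*pi*f = 2*pi*396 = 2488.14 rad/s
v = a / omega = 6.968 / 2488.14 = 0.0028005 m/s


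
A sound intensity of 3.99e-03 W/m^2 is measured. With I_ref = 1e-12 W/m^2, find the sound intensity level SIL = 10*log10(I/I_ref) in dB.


I / I_ref = 3.99e-03 / 1e-12 = 3.99e+09
SIL = 10 * log10(3.99e+09) = 96.01 dB


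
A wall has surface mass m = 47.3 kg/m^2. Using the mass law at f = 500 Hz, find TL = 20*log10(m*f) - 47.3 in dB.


m * f = 47.3 * 500 = 23650
20*log10(23650) = 87.4766 dB
TL = 87.4766 - 47.3 = 40.177 dB


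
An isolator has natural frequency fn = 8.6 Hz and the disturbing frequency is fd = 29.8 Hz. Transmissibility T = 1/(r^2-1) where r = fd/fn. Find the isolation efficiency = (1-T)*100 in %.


r = 29.8 / 8.6 = 3.46512
r^2 - 1 = 3.46512^2 - 1 = 11.0071
T = 1/11.0071 = 0.0908505
Efficiency = (1 - 0.0908505)*100 = 90.915 %


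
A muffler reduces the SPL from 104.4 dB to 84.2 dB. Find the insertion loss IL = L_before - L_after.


Insertion loss = SPL without muffler - SPL with muffler
IL = 104.4 - 84.2 = 20.2 dB


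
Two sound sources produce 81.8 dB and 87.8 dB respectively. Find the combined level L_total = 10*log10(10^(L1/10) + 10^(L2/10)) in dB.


10^(81.8/10) = 1.51356e+08
10^(87.8/10) = 6.0256e+08
Sum = 1.51356e+08 + 6.0256e+08 = 7.53916e+08
L_total = 10*log10(7.53916e+08) = 88.773 dB


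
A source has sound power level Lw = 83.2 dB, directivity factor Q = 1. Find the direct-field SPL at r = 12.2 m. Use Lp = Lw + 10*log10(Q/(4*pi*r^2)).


4*pi*r^2 = 4*pi*12.2^2 = 1870.38 m^2
Q / (4*pi*r^2) = 1 / 1870.38 = 0.000534651
Lp = 83.2 + 10*log10(0.000534651) = 50.481 dB


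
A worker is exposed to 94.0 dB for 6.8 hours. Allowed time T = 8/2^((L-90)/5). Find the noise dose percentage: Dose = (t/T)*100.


T_allowed = 8 / 2^((94.0 - 90)/5) = 4.59479 hr
Dose = 6.8 / 4.59479 * 100 = 147.99 %


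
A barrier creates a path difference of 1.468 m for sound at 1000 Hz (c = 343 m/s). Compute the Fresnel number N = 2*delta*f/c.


N = 2*delta*f/c = 2*delta/lambda, where lambda = c/f
lambda = 343 / 1000 = 0.343 m
N = 2 * 1.468 / 0.343 = 8.5598


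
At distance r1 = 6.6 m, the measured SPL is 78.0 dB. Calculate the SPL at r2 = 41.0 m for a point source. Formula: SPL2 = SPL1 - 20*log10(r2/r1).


r2/r1 = 41.0/6.6 = 6.21212
Correction = 20*log10(6.21212) = 15.8648 dB
SPL2 = 78.0 - 15.8648 = 62.135 dB


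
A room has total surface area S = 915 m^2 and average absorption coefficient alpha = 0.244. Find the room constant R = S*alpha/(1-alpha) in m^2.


R = 915 * 0.244 / (1 - 0.244) = 295.32 m^2


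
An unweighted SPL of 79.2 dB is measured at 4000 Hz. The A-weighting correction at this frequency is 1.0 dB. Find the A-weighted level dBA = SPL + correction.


A-weighting table: 4000 Hz -> 1.0 dB correction
SPL_A = SPL + correction = 79.2 + (1.0) = 80.2 dBA


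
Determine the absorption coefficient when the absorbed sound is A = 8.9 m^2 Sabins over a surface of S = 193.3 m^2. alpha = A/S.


Absorption coefficient = absorbed power / incident power
alpha = A / S = 8.9 / 193.3 = 0.046042


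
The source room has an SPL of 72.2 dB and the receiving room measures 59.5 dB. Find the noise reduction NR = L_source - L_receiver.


NR = L_source - L_receiver (difference between source and receiving room levels)
NR = 72.2 - 59.5 = 12.7 dB


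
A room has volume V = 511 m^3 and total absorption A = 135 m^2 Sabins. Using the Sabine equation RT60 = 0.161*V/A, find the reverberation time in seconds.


RT60 = 0.161 * 511 / 135 = 0.60941 s


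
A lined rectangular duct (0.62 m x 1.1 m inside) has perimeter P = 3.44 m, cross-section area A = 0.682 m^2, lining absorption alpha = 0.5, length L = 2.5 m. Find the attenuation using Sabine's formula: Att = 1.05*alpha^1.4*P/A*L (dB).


alpha^1.4 = 0.5^1.4 = 0.378929
Attenuation rate = 1.05 * alpha^1.4 * P / A
= 1.05 * 0.378929 * 3.44 / 0.682 = 2.00688 dB/m
Total Att = 2.00688 * 2.5 = 5.0172 dB


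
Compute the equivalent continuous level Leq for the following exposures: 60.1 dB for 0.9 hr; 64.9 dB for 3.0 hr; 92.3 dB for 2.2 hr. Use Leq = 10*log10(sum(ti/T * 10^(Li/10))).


T_total = 0.9 + 3.0 + 2.2 = 6.1 hr
(0.9/6.1) * 10^(60.1/10) = 150978
(3.0/6.1) * 10^(64.9/10) = 1.51982e+06
(2.2/6.1) * 10^(92.3/10) = 6.12481e+08
Sum = 150978 + 1.51982e+06 + 6.12481e+08 = 6.14152e+08
Leq = 10*log10(6.14152e+08) = 87.883 dB


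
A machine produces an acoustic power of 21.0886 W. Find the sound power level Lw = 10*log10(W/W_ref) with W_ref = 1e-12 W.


W / W_ref = 21.0886 / 1e-12 = 2.10886e+13
Lw = 10 * log10(2.10886e+13) = 133.24 dB


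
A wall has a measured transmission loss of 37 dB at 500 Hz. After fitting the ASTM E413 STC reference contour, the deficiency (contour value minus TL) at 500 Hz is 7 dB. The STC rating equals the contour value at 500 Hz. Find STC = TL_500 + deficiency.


By ASTM E413, STC = value of the fitted reference contour at 500 Hz.
Contour value at 500 Hz = TL_500 + deficiency = 37 + 7 = 44
STC = 44


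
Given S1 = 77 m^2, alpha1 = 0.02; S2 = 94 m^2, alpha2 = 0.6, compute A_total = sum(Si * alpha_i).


77 * 0.02 = 1.54
94 * 0.6 = 56.4
A_total = 1.54 + 56.4 = 57.94 m^2


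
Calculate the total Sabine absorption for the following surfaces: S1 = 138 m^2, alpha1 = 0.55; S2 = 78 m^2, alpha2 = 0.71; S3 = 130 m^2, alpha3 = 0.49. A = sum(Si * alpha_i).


138 * 0.55 = 75.9
78 * 0.71 = 55.38
130 * 0.49 = 63.7
A_total = 75.9 + 55.38 + 63.7 = 194.98 m^2


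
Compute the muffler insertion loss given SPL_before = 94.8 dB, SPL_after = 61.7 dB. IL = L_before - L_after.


Insertion loss = SPL without muffler - SPL with muffler
IL = 94.8 - 61.7 = 33.1 dB


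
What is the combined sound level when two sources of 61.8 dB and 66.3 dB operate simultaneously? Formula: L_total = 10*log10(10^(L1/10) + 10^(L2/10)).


10^(61.8/10) = 1.51356e+06
10^(66.3/10) = 4.2658e+06
Sum = 1.51356e+06 + 4.2658e+06 = 5.77936e+06
L_total = 10*log10(5.77936e+06) = 67.619 dB


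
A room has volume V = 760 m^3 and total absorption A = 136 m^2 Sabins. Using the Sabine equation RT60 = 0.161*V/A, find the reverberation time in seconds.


RT60 = 0.161 * 760 / 136 = 0.89971 s


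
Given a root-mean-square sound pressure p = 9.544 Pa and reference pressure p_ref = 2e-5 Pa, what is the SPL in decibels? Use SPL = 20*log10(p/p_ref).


p / p_ref = 9.544 / 2e-5 = 477200
SPL = 20 * log10(477200) = 113.57 dB


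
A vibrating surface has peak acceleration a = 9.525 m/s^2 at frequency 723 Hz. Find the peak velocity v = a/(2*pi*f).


omega = 2*pi*f = 2*pi*723 = 4542.74 rad/s
v = a / omega = 9.525 / 4542.74 = 0.0020968 m/s


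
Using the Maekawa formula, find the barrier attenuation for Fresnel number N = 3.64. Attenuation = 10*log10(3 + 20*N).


3 + 20*N = 3 + 20*3.64 = 75.8
Att = 10*log10(75.8) = 18.797 dB


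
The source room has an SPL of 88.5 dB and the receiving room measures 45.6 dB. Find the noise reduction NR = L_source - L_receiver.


NR = L_source - L_receiver (difference between source and receiving room levels)
NR = 88.5 - 45.6 = 42.9 dB


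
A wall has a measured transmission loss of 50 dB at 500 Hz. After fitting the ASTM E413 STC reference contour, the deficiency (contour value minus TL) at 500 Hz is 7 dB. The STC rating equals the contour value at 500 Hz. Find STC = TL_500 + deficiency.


By ASTM E413, STC = value of the fitted reference contour at 500 Hz.
Contour value at 500 Hz = TL_500 + deficiency = 50 + 7 = 57
STC = 57


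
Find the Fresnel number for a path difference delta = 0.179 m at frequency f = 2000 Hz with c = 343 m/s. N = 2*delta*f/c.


N = 2*delta*f/c = 2*delta/lambda, where lambda = c/f
lambda = 343 / 2000 = 0.1715 m
N = 2 * 0.179 / 0.1715 = 2.0875


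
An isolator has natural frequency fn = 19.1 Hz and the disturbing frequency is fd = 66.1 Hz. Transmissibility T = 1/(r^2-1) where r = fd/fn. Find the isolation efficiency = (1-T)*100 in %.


r = 66.1 / 19.1 = 3.46073
r^2 - 1 = 3.46073^2 - 1 = 10.9767
T = 1/10.9767 = 0.0911021
Efficiency = (1 - 0.0911021)*100 = 90.89 %


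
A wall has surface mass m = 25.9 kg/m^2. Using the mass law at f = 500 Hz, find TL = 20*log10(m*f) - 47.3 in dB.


m * f = 25.9 * 500 = 12950
20*log10(12950) = 82.2454 dB
TL = 82.2454 - 47.3 = 34.945 dB


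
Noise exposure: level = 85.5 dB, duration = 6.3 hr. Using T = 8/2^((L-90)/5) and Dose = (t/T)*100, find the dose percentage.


T_allowed = 8 / 2^((85.5 - 90)/5) = 14.9285 hr
Dose = 6.3 / 14.9285 * 100 = 42.201 %


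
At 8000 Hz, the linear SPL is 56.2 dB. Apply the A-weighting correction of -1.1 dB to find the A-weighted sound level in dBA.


A-weighting table: 8000 Hz -> -1.1 dB correction
SPL_A = SPL + correction = 56.2 + (-1.1) = 55.1 dBA


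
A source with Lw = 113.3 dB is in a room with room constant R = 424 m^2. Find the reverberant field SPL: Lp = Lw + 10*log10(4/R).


4/R = 4/424 = 0.00943396
Lp = 113.3 + 10*log10(0.00943396) = 93.047 dB


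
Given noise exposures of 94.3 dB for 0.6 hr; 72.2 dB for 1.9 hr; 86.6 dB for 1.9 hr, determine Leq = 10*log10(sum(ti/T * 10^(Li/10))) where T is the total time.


T_total = 0.6 + 1.9 + 1.9 = 4.4 hr
(0.6/4.4) * 10^(94.3/10) = 3.67027e+08
(1.9/4.4) * 10^(72.2/10) = 7.1664e+06
(1.9/4.4) * 10^(86.6/10) = 1.97379e+08
Sum = 3.67027e+08 + 7.1664e+06 + 1.97379e+08 = 5.71572e+08
Leq = 10*log10(5.71572e+08) = 87.571 dB


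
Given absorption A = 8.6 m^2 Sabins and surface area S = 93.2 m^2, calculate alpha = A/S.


Absorption coefficient = absorbed power / incident power
alpha = A / S = 8.6 / 93.2 = 0.092275


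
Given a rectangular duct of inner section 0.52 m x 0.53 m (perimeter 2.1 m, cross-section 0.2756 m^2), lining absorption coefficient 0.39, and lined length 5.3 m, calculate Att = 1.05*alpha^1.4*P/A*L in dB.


alpha^1.4 = 0.39^1.4 = 0.267603
Attenuation rate = 1.05 * alpha^1.4 * P / A
= 1.05 * 0.267603 * 2.1 / 0.2756 = 2.14102 dB/m
Total Att = 2.14102 * 5.3 = 11.347 dB


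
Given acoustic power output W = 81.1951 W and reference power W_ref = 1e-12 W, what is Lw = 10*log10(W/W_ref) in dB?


W / W_ref = 81.1951 / 1e-12 = 8.11951e+13
Lw = 10 * log10(8.11951e+13) = 139.1 dB


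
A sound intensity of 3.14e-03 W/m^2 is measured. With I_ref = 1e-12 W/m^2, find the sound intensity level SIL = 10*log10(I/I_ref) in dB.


I / I_ref = 3.14e-03 / 1e-12 = 3.14e+09
SIL = 10 * log10(3.14e+09) = 94.969 dB


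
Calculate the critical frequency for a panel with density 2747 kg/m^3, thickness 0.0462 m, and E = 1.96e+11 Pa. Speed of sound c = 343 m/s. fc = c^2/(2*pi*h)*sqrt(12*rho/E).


12*rho/E = 12*2747/1.96e+11 = 1.68184e-07
sqrt(12*rho/E) = sqrt(1.68184e-07) = 0.000410102
c^2/(2*pi*h) = 343^2/(2*pi*0.0462) = 405290
fc = 405290 * 0.000410102 = 166.21 Hz


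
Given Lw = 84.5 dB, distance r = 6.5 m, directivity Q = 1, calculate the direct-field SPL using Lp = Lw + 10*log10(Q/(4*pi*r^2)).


4*pi*r^2 = 4*pi*6.5^2 = 530.929 m^2
Q / (4*pi*r^2) = 1 / 530.929 = 0.00188349
Lp = 84.5 + 10*log10(0.00188349) = 57.25 dB


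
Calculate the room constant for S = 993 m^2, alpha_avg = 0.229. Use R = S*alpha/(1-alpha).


R = 993 * 0.229 / (1 - 0.229) = 294.94 m^2


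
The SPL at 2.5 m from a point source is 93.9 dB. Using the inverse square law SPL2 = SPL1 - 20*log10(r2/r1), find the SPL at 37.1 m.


r2/r1 = 37.1/2.5 = 14.84
Correction = 20*log10(14.84) = 23.4287 dB
SPL2 = 93.9 - 23.4287 = 70.471 dB


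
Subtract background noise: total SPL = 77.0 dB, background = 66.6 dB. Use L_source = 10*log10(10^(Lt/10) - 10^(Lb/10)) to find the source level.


10^(77.0/10) = 5.01187e+07
10^(66.6/10) = 4.57088e+06
Difference = 5.01187e+07 - 4.57088e+06 = 4.55478e+07
L_source = 10*log10(4.55478e+07) = 76.585 dB


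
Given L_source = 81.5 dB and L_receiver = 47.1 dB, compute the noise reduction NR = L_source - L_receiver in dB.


NR = L_source - L_receiver (difference between source and receiving room levels)
NR = 81.5 - 47.1 = 34.4 dB


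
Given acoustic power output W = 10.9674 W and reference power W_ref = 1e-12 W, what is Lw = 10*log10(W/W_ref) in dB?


W / W_ref = 10.9674 / 1e-12 = 1.09674e+13
Lw = 10 * log10(1.09674e+13) = 130.4 dB


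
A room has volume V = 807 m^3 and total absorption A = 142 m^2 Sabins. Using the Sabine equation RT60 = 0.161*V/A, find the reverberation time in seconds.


RT60 = 0.161 * 807 / 142 = 0.91498 s


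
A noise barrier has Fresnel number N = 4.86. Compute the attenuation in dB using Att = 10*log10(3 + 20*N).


3 + 20*N = 3 + 20*4.86 = 100.2
Att = 10*log10(100.2) = 20.009 dB


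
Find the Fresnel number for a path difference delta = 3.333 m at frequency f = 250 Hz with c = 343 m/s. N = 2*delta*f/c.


N = 2*delta*f/c = 2*delta/lambda, where lambda = c/f
lambda = 343 / 250 = 1.372 m
N = 2 * 3.333 / 1.372 = 4.8586


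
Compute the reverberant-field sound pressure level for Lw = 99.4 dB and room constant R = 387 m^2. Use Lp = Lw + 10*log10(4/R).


4/R = 4/387 = 0.0103359
Lp = 99.4 + 10*log10(0.0103359) = 79.543 dB


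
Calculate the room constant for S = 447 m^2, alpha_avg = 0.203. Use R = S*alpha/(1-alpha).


R = 447 * 0.203 / (1 - 0.203) = 113.85 m^2


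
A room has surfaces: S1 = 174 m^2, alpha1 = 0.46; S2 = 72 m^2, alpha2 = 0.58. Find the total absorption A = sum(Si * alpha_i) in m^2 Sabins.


174 * 0.46 = 80.04
72 * 0.58 = 41.76
A_total = 80.04 + 41.76 = 121.8 m^2


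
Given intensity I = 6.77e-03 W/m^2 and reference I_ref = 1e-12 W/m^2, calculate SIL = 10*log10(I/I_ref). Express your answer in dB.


I / I_ref = 6.77e-03 / 1e-12 = 6.77e+09
SIL = 10 * log10(6.77e+09) = 98.306 dB


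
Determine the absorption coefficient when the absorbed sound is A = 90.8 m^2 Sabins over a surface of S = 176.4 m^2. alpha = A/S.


Absorption coefficient = absorbed power / incident power
alpha = A / S = 90.8 / 176.4 = 0.51474


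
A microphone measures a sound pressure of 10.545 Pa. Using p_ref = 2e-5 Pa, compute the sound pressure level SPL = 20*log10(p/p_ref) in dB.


p / p_ref = 10.545 / 2e-5 = 527250
SPL = 20 * log10(527250) = 114.44 dB


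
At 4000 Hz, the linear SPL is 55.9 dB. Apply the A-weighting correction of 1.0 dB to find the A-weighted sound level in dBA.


A-weighting table: 4000 Hz -> 1.0 dB correction
SPL_A = SPL + correction = 55.9 + (1.0) = 56.9 dBA


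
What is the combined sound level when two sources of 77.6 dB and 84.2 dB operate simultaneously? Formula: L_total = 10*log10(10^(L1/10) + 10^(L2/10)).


10^(77.6/10) = 5.7544e+07
10^(84.2/10) = 2.63027e+08
Sum = 5.7544e+07 + 2.63027e+08 = 3.20571e+08
L_total = 10*log10(3.20571e+08) = 85.059 dB


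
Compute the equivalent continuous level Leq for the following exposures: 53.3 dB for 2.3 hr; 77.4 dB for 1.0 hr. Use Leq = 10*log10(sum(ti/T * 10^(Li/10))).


T_total = 2.3 + 1.0 = 3.3 hr
(2.3/3.3) * 10^(53.3/10) = 149009
(1.0/3.3) * 10^(77.4/10) = 1.66528e+07
Sum = 149009 + 1.66528e+07 = 1.68018e+07
Leq = 10*log10(1.68018e+07) = 72.254 dB


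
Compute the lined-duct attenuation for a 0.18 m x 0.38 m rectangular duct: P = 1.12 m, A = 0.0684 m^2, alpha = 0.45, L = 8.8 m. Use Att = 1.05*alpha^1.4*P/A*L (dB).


alpha^1.4 = 0.45^1.4 = 0.326962
Attenuation rate = 1.05 * alpha^1.4 * P / A
= 1.05 * 0.326962 * 1.12 / 0.0684 = 5.62145 dB/m
Total Att = 5.62145 * 8.8 = 49.469 dB


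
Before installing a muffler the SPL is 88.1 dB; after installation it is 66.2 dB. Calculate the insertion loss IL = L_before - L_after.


Insertion loss = SPL without muffler - SPL with muffler
IL = 88.1 - 66.2 = 21.9 dB


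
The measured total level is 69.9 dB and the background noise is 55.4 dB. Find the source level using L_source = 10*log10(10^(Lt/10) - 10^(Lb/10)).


10^(69.9/10) = 9.77237e+06
10^(55.4/10) = 346737
Difference = 9.77237e+06 - 346737 = 9.42563e+06
L_source = 10*log10(9.42563e+06) = 69.743 dB


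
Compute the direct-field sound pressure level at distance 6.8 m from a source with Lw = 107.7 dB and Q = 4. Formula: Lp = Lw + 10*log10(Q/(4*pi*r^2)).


4*pi*r^2 = 4*pi*6.8^2 = 581.069 m^2
Q / (4*pi*r^2) = 4 / 581.069 = 0.00688386
Lp = 107.7 + 10*log10(0.00688386) = 86.078 dB


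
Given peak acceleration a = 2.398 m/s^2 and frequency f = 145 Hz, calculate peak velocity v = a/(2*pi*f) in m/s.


omega = 2*pi*f = 2*pi*145 = 911.062 rad/s
v = a / omega = 2.398 / 911.062 = 0.0026321 m/s


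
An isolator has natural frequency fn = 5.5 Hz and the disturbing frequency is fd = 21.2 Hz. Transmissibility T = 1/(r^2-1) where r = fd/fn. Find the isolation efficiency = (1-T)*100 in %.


r = 21.2 / 5.5 = 3.85455
r^2 - 1 = 3.85455^2 - 1 = 13.8576
T = 1/13.8576 = 0.0721626
Efficiency = (1 - 0.0721626)*100 = 92.784 %


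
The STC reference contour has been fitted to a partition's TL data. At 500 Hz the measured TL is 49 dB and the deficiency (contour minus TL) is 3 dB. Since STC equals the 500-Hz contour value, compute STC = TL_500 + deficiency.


By ASTM E413, STC = value of the fitted reference contour at 500 Hz.
Contour value at 500 Hz = TL_500 + deficiency = 49 + 3 = 52
STC = 52


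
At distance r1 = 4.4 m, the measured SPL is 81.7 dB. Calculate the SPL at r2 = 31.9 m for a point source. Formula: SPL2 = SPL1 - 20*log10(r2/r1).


r2/r1 = 31.9/4.4 = 7.25
Correction = 20*log10(7.25) = 17.2068 dB
SPL2 = 81.7 - 17.2068 = 64.493 dB


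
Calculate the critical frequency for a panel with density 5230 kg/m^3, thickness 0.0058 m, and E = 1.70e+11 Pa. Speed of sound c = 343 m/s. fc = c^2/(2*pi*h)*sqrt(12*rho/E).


12*rho/E = 12*5230/1.70e+11 = 3.69176e-07
sqrt(12*rho/E) = sqrt(3.69176e-07) = 0.000607599
c^2/(2*pi*h) = 343^2/(2*pi*0.0058) = 3.22835e+06
fc = 3.22835e+06 * 0.000607599 = 1961.5 Hz


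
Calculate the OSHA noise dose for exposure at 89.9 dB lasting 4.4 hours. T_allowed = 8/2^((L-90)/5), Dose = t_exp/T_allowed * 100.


T_allowed = 8 / 2^((89.9 - 90)/5) = 8.11168 hr
Dose = 4.4 / 8.11168 * 100 = 54.243 %


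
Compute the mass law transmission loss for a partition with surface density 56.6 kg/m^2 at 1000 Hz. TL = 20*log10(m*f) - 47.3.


m * f = 56.6 * 1000 = 56600
20*log10(56600) = 95.0563 dB
TL = 95.0563 - 47.3 = 47.756 dB


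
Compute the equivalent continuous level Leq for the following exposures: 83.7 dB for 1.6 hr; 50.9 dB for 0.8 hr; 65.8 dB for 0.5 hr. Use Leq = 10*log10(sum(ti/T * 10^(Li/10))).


T_total = 1.6 + 0.8 + 0.5 = 2.9 hr
(1.6/2.9) * 10^(83.7/10) = 1.29337e+08
(0.8/2.9) * 10^(50.9/10) = 33938.4
(0.5/2.9) * 10^(65.8/10) = 655499
Sum = 1.29337e+08 + 33938.4 + 655499 = 1.30026e+08
Leq = 10*log10(1.30026e+08) = 81.14 dB


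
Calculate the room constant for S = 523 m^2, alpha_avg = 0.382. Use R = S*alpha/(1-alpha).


R = 523 * 0.382 / (1 - 0.382) = 323.28 m^2


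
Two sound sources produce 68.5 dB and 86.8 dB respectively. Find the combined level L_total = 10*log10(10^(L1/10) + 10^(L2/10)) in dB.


10^(68.5/10) = 7.07946e+06
10^(86.8/10) = 4.7863e+08
Sum = 7.07946e+06 + 4.7863e+08 = 4.85709e+08
L_total = 10*log10(4.85709e+08) = 86.864 dB


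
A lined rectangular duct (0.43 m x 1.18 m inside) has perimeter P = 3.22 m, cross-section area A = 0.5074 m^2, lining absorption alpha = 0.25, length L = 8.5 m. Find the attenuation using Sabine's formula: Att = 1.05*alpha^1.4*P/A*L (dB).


alpha^1.4 = 0.25^1.4 = 0.143587
Attenuation rate = 1.05 * alpha^1.4 * P / A
= 1.05 * 0.143587 * 3.22 / 0.5074 = 0.956775 dB/m
Total Att = 0.956775 * 8.5 = 8.1326 dB


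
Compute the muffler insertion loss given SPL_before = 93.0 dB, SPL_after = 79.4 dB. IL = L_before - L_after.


Insertion loss = SPL without muffler - SPL with muffler
IL = 93.0 - 79.4 = 13.6 dB


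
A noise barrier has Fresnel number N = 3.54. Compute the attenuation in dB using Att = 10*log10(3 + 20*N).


3 + 20*N = 3 + 20*3.54 = 73.8
Att = 10*log10(73.8) = 18.681 dB


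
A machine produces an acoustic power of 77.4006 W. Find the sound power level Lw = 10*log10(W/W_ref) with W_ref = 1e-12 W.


W / W_ref = 77.4006 / 1e-12 = 7.74006e+13
Lw = 10 * log10(7.74006e+13) = 138.89 dB


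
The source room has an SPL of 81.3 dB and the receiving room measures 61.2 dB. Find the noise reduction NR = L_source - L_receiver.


NR = L_source - L_receiver (difference between source and receiving room levels)
NR = 81.3 - 61.2 = 20.1 dB


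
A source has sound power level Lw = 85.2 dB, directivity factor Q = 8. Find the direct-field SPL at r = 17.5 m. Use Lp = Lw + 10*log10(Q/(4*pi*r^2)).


4*pi*r^2 = 4*pi*17.5^2 = 3848.45 m^2
Q / (4*pi*r^2) = 8 / 3848.45 = 0.00207876
Lp = 85.2 + 10*log10(0.00207876) = 58.378 dB


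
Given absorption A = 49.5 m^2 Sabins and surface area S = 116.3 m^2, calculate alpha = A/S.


Absorption coefficient = absorbed power / incident power
alpha = A / S = 49.5 / 116.3 = 0.42562


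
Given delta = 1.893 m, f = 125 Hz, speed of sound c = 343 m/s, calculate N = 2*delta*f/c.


N = 2*delta*f/c = 2*delta/lambda, where lambda = c/f
lambda = 343 / 125 = 2.744 m
N = 2 * 1.893 / 2.744 = 1.3797


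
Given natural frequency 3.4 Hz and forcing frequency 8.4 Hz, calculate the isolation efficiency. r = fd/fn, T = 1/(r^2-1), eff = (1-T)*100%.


r = 8.4 / 3.4 = 2.47059
r^2 - 1 = 2.47059^2 - 1 = 5.10381
T = 1/5.10381 = 0.195932
Efficiency = (1 - 0.195932)*100 = 80.407 %


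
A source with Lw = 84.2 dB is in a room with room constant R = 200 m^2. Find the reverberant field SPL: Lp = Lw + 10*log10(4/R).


4/R = 4/200 = 0.02
Lp = 84.2 + 10*log10(0.02) = 67.21 dB


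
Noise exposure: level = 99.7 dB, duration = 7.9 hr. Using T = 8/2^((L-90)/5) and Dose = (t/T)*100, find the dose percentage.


T_allowed = 8 / 2^((99.7 - 90)/5) = 2.08493 hr
Dose = 7.9 / 2.08493 * 100 = 378.91 %


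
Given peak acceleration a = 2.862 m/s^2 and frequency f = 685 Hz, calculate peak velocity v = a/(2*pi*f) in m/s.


omega = 2*pi*f = 2*pi*685 = 4303.98 rad/s
v = a / omega = 2.862 / 4303.98 = 0.00066497 m/s


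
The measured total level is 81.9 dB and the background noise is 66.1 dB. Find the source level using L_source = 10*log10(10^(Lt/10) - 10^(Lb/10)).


10^(81.9/10) = 1.54882e+08
10^(66.1/10) = 4.0738e+06
Difference = 1.54882e+08 - 4.0738e+06 = 1.50808e+08
L_source = 10*log10(1.50808e+08) = 81.784 dB


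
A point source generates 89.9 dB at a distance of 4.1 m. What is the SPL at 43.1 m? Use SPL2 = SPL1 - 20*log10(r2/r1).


r2/r1 = 43.1/4.1 = 10.5122
Correction = 20*log10(10.5122) = 20.4339 dB
SPL2 = 89.9 - 20.4339 = 69.466 dB


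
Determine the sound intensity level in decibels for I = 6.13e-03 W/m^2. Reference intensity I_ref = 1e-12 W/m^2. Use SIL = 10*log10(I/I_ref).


I / I_ref = 6.13e-03 / 1e-12 = 6.13e+09
SIL = 10 * log10(6.13e+09) = 97.875 dB


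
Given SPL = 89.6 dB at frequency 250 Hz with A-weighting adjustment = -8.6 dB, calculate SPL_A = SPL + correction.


A-weighting table: 250 Hz -> -8.6 dB correction
SPL_A = SPL + correction = 89.6 + (-8.6) = 81 dBA


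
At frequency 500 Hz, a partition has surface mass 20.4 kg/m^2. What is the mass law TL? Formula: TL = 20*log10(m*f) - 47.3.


m * f = 20.4 * 500 = 10200
20*log10(10200) = 80.172 dB
TL = 80.172 - 47.3 = 32.872 dB


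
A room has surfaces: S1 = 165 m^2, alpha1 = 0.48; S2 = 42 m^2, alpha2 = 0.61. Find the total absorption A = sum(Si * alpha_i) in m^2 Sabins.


165 * 0.48 = 79.2
42 * 0.61 = 25.62
A_total = 79.2 + 25.62 = 104.82 m^2


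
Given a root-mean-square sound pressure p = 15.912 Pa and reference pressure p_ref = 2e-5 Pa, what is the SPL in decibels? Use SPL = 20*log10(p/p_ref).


p / p_ref = 15.912 / 2e-5 = 795600
SPL = 20 * log10(795600) = 118.01 dB


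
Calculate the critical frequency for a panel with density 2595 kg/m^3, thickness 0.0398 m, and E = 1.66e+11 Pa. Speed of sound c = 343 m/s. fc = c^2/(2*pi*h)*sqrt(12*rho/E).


12*rho/E = 12*2595/1.66e+11 = 1.8759e-07
sqrt(12*rho/E) = sqrt(1.8759e-07) = 0.000433117
c^2/(2*pi*h) = 343^2/(2*pi*0.0398) = 470463
fc = 470463 * 0.000433117 = 203.77 Hz


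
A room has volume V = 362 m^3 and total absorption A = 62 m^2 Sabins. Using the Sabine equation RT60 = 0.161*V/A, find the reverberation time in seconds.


RT60 = 0.161 * 362 / 62 = 0.94003 s


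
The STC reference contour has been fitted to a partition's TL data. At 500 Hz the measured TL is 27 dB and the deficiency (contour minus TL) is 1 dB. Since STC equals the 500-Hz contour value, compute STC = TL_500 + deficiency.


By ASTM E413, STC = value of the fitted reference contour at 500 Hz.
Contour value at 500 Hz = TL_500 + deficiency = 27 + 1 = 28
STC = 28


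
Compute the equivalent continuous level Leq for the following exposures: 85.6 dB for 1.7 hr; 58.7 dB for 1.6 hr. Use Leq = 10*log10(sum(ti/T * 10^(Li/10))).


T_total = 1.7 + 1.6 = 3.3 hr
(1.7/3.3) * 10^(85.6/10) = 1.8704e+08
(1.6/3.3) * 10^(58.7/10) = 359423
Sum = 1.8704e+08 + 359423 = 1.87399e+08
Leq = 10*log10(1.87399e+08) = 82.728 dB


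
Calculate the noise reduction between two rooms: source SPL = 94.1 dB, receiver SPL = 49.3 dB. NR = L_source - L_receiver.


NR = L_source - L_receiver (difference between source and receiving room levels)
NR = 94.1 - 49.3 = 44.8 dB


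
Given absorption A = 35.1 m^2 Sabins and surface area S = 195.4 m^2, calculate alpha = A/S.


Absorption coefficient = absorbed power / incident power
alpha = A / S = 35.1 / 195.4 = 0.17963


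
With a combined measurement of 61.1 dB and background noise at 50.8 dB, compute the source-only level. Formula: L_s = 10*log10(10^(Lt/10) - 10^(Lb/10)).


10^(61.1/10) = 1.28825e+06
10^(50.8/10) = 120226
Difference = 1.28825e+06 - 120226 = 1.16802e+06
L_source = 10*log10(1.16802e+06) = 60.675 dB


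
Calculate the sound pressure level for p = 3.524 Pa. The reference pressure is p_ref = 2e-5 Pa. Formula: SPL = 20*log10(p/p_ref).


p / p_ref = 3.524 / 2e-5 = 176200
SPL = 20 * log10(176200) = 104.92 dB


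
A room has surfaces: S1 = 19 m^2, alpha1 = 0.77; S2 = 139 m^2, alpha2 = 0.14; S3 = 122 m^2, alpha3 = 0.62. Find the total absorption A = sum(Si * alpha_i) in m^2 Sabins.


19 * 0.77 = 14.63
139 * 0.14 = 19.46
122 * 0.62 = 75.64
A_total = 14.63 + 19.46 + 75.64 = 109.73 m^2


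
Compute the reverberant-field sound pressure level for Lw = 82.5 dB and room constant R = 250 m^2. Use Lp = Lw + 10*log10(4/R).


4/R = 4/250 = 0.016
Lp = 82.5 + 10*log10(0.016) = 64.541 dB


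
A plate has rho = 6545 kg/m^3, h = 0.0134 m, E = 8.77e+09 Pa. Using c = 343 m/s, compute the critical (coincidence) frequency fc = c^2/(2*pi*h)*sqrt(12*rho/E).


12*rho/E = 12*6545/8.77e+09 = 8.95553e-06
sqrt(12*rho/E) = sqrt(8.95553e-06) = 0.00299258
c^2/(2*pi*h) = 343^2/(2*pi*0.0134) = 1.39734e+06
fc = 1.39734e+06 * 0.00299258 = 4181.7 Hz
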